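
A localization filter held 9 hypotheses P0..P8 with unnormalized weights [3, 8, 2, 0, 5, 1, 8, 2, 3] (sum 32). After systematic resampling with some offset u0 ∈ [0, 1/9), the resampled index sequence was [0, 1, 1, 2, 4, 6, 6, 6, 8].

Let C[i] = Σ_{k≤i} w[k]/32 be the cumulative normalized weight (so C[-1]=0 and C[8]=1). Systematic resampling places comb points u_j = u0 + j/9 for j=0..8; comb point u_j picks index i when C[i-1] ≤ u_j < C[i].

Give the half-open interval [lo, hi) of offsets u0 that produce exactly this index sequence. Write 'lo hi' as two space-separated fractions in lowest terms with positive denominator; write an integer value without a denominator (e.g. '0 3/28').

11/288 19/288

C = [3/32, 11/32, 13/32, 13/32, 9/16, 19/32, 27/32, 29/32, 1]
j=0 picked index 0: u0 ∈ [0, 3/32)
j=1 picked index 1: u0 ∈ [-5/288, 67/288)
j=2 picked index 1: u0 ∈ [-37/288, 35/288)
j=3 picked index 2: u0 ∈ [1/96, 7/96)
j=4 picked index 4: u0 ∈ [-11/288, 17/144)
j=5 picked index 6: u0 ∈ [11/288, 83/288)
j=6 picked index 6: u0 ∈ [-7/96, 17/96)
j=7 picked index 6: u0 ∈ [-53/288, 19/288)
j=8 picked index 8: u0 ∈ [5/288, 1/9)
intersection: [11/288, 19/288)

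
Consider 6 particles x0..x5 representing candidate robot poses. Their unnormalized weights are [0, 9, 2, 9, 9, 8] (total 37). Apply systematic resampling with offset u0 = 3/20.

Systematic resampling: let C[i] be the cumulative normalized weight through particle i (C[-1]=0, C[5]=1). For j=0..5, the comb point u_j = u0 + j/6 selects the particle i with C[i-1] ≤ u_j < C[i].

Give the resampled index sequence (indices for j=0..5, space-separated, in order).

1 3 3 4 5 5

C = [0, 9/37, 11/37, 20/37, 29/37, 1]
j=0: u_0=3/20 ∈ [0, 9/37) → index 1
j=1: u_1=19/60 ∈ [11/37, 20/37) → index 3
j=2: u_2=29/60 ∈ [11/37, 20/37) → index 3
j=3: u_3=13/20 ∈ [20/37, 29/37) → index 4
j=4: u_4=49/60 ∈ [29/37, 1) → index 5
j=5: u_5=59/60 ∈ [29/37, 1) → index 5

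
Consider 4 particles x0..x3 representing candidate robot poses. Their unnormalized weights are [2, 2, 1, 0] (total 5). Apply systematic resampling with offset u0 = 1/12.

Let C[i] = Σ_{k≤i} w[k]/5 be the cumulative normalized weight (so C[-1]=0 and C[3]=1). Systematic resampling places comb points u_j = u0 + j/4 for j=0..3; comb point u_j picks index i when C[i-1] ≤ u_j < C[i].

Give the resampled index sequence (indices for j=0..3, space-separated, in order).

0 0 1 2

C = [2/5, 4/5, 1, 1]
j=0: u_0=1/12 ∈ [0, 2/5) → index 0
j=1: u_1=1/3 ∈ [0, 2/5) → index 0
j=2: u_2=7/12 ∈ [2/5, 4/5) → index 1
j=3: u_3=5/6 ∈ [4/5, 1) → index 2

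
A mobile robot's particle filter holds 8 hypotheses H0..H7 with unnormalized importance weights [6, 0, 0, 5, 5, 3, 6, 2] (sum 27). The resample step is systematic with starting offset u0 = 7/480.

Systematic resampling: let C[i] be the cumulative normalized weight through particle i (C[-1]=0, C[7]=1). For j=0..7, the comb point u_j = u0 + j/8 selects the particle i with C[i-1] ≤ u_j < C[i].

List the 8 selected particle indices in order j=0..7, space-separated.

0 0 3 3 4 5 6 6

C = [2/9, 2/9, 2/9, 11/27, 16/27, 19/27, 25/27, 1]
j=0: u_0=7/480 ∈ [0, 2/9) → index 0
j=1: u_1=67/480 ∈ [0, 2/9) → index 0
j=2: u_2=127/480 ∈ [2/9, 11/27) → index 3
j=3: u_3=187/480 ∈ [2/9, 11/27) → index 3
j=4: u_4=247/480 ∈ [11/27, 16/27) → index 4
j=5: u_5=307/480 ∈ [16/27, 19/27) → index 5
j=6: u_6=367/480 ∈ [19/27, 25/27) → index 6
j=7: u_7=427/480 ∈ [19/27, 25/27) → index 6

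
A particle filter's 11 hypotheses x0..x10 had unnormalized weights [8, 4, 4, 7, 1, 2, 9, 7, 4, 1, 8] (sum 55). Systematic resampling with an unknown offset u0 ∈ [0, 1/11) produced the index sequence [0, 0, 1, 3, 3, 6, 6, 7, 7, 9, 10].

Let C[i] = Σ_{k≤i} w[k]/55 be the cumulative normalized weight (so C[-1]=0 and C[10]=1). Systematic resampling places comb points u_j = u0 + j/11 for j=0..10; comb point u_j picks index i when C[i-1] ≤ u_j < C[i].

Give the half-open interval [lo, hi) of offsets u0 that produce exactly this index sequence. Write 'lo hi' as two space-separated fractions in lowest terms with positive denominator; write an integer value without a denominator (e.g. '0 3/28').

C = [8/55, 12/55, 16/55, 23/55, 24/55, 26/55, 7/11, 42/55, 46/55, 47/55, 1]
j=0 picked index 0: u0 ∈ [0, 8/55)
j=1 picked index 0: u0 ∈ [-1/11, 3/55)
j=2 picked index 1: u0 ∈ [-2/55, 2/55)
j=3 picked index 3: u0 ∈ [1/55, 8/55)
j=4 picked index 3: u0 ∈ [-4/55, 3/55)
j=5 picked index 6: u0 ∈ [1/55, 2/11)
j=6 picked index 6: u0 ∈ [-4/55, 1/11)
j=7 picked index 7: u0 ∈ [0, 7/55)
j=8 picked index 7: u0 ∈ [-1/11, 2/55)
j=9 picked index 9: u0 ∈ [1/55, 2/55)
j=10 picked index 10: u0 ∈ [-3/55, 1/11)
intersection: [1/55, 2/55)

1/55 2/55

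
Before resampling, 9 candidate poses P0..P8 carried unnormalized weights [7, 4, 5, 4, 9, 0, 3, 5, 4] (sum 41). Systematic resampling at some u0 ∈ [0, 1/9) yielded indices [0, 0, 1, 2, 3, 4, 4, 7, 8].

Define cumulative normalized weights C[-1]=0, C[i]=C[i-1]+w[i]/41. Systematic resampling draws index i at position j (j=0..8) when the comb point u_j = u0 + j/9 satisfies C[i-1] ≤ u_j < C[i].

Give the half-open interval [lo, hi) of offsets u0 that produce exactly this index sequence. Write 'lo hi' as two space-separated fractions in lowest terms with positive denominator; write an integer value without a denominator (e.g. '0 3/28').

C = [7/41, 11/41, 16/41, 20/41, 29/41, 29/41, 32/41, 37/41, 1]
j=0 picked index 0: u0 ∈ [0, 7/41)
j=1 picked index 0: u0 ∈ [-1/9, 22/369)
j=2 picked index 1: u0 ∈ [-19/369, 17/369)
j=3 picked index 2: u0 ∈ [-8/123, 7/123)
j=4 picked index 3: u0 ∈ [-20/369, 16/369)
j=5 picked index 4: u0 ∈ [-25/369, 56/369)
j=6 picked index 4: u0 ∈ [-22/123, 5/123)
j=7 picked index 7: u0 ∈ [1/369, 46/369)
j=8 picked index 8: u0 ∈ [5/369, 1/9)
intersection: [5/369, 5/123)

5/369 5/123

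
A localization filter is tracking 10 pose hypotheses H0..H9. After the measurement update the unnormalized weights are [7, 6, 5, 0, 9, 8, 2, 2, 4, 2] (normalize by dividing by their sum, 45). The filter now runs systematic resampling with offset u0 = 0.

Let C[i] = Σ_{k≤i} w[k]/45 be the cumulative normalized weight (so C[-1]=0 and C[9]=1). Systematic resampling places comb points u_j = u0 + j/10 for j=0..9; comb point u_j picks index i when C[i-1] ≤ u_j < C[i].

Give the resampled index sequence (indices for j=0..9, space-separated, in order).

C = [7/45, 13/45, 2/5, 2/5, 3/5, 7/9, 37/45, 13/15, 43/45, 1]
j=0: u_0=0 ∈ [0, 7/45) → index 0
j=1: u_1=1/10 ∈ [0, 7/45) → index 0
j=2: u_2=1/5 ∈ [7/45, 13/45) → index 1
j=3: u_3=3/10 ∈ [13/45, 2/5) → index 2
j=4: u_4=2/5 ∈ [2/5, 3/5) → index 4
j=5: u_5=1/2 ∈ [2/5, 3/5) → index 4
j=6: u_6=3/5 ∈ [3/5, 7/9) → index 5
j=7: u_7=7/10 ∈ [3/5, 7/9) → index 5
j=8: u_8=4/5 ∈ [7/9, 37/45) → index 6
j=9: u_9=9/10 ∈ [13/15, 43/45) → index 8

0 0 1 2 4 4 5 5 6 8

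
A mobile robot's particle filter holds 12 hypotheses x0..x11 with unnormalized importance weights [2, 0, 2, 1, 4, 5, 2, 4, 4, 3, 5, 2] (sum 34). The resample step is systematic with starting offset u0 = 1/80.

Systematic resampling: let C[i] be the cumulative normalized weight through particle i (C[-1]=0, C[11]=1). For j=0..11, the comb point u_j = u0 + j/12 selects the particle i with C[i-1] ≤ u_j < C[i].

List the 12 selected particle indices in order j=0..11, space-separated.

C = [1/17, 1/17, 2/17, 5/34, 9/34, 7/17, 8/17, 10/17, 12/17, 27/34, 16/17, 1]
j=0: u_0=1/80 ∈ [0, 1/17) → index 0
j=1: u_1=23/240 ∈ [1/17, 2/17) → index 2
j=2: u_2=43/240 ∈ [5/34, 9/34) → index 4
j=3: u_3=21/80 ∈ [5/34, 9/34) → index 4
j=4: u_4=83/240 ∈ [9/34, 7/17) → index 5
j=5: u_5=103/240 ∈ [7/17, 8/17) → index 6
j=6: u_6=41/80 ∈ [8/17, 10/17) → index 7
j=7: u_7=143/240 ∈ [10/17, 12/17) → index 8
j=8: u_8=163/240 ∈ [10/17, 12/17) → index 8
j=9: u_9=61/80 ∈ [12/17, 27/34) → index 9
j=10: u_10=203/240 ∈ [27/34, 16/17) → index 10
j=11: u_11=223/240 ∈ [27/34, 16/17) → index 10

0 2 4 4 5 6 7 8 8 9 10 10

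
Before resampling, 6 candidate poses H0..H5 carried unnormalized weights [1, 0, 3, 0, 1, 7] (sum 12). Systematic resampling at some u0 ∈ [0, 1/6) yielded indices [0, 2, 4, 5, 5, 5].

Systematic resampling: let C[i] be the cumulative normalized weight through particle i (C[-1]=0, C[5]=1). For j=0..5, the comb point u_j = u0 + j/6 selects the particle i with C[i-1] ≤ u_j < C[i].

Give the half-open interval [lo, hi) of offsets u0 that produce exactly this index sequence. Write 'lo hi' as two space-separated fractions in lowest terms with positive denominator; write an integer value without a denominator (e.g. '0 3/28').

0 1/12

C = [1/12, 1/12, 1/3, 1/3, 5/12, 1]
j=0 picked index 0: u0 ∈ [0, 1/12)
j=1 picked index 2: u0 ∈ [-1/12, 1/6)
j=2 picked index 4: u0 ∈ [0, 1/12)
j=3 picked index 5: u0 ∈ [-1/12, 1/2)
j=4 picked index 5: u0 ∈ [-1/4, 1/3)
j=5 picked index 5: u0 ∈ [-5/12, 1/6)
intersection: [0, 1/12)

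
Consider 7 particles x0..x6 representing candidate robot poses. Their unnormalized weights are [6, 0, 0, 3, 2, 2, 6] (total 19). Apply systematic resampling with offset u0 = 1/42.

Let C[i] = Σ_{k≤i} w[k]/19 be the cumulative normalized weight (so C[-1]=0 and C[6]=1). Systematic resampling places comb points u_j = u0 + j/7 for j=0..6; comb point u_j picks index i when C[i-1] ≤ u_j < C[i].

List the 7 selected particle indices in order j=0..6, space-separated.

0 0 0 3 5 6 6

C = [6/19, 6/19, 6/19, 9/19, 11/19, 13/19, 1]
j=0: u_0=1/42 ∈ [0, 6/19) → index 0
j=1: u_1=1/6 ∈ [0, 6/19) → index 0
j=2: u_2=13/42 ∈ [0, 6/19) → index 0
j=3: u_3=19/42 ∈ [6/19, 9/19) → index 3
j=4: u_4=25/42 ∈ [11/19, 13/19) → index 5
j=5: u_5=31/42 ∈ [13/19, 1) → index 6
j=6: u_6=37/42 ∈ [13/19, 1) → index 6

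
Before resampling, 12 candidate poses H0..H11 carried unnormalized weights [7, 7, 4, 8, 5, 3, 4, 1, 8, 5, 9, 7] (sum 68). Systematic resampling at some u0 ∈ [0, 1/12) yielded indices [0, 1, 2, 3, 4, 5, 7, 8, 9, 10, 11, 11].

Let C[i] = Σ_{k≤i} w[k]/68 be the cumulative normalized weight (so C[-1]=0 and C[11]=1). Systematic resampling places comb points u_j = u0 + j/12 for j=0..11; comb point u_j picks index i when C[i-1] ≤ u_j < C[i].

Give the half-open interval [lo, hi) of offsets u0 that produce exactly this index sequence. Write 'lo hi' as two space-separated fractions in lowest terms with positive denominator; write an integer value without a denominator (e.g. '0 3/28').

C = [7/68, 7/34, 9/34, 13/34, 31/68, 1/2, 19/34, 39/68, 47/68, 13/17, 61/68, 1]
j=0 picked index 0: u0 ∈ [0, 7/68)
j=1 picked index 1: u0 ∈ [1/51, 25/204)
j=2 picked index 2: u0 ∈ [2/51, 5/51)
j=3 picked index 3: u0 ∈ [1/68, 9/68)
j=4 picked index 4: u0 ∈ [5/102, 25/204)
j=5 picked index 5: u0 ∈ [2/51, 1/12)
j=6 picked index 7: u0 ∈ [1/17, 5/68)
j=7 picked index 8: u0 ∈ [-1/102, 11/102)
j=8 picked index 9: u0 ∈ [5/204, 5/51)
j=9 picked index 10: u0 ∈ [1/68, 5/34)
j=10 picked index 11: u0 ∈ [13/204, 1/6)
j=11 picked index 11: u0 ∈ [-1/51, 1/12)
intersection: [13/204, 5/68)

13/204 5/68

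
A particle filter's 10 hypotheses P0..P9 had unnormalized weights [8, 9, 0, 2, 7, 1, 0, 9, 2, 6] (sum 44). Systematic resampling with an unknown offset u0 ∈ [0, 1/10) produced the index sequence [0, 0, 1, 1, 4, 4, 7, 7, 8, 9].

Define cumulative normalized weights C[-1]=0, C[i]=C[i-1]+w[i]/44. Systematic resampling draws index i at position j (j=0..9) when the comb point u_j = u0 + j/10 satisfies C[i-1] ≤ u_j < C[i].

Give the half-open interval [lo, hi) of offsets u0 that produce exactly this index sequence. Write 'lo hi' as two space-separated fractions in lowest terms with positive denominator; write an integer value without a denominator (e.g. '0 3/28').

7/220 7/110

C = [2/11, 17/44, 17/44, 19/44, 13/22, 27/44, 27/44, 9/11, 19/22, 1]
j=0 picked index 0: u0 ∈ [0, 2/11)
j=1 picked index 0: u0 ∈ [-1/10, 9/110)
j=2 picked index 1: u0 ∈ [-1/55, 41/220)
j=3 picked index 1: u0 ∈ [-13/110, 19/220)
j=4 picked index 4: u0 ∈ [7/220, 21/110)
j=5 picked index 4: u0 ∈ [-3/44, 1/11)
j=6 picked index 7: u0 ∈ [3/220, 12/55)
j=7 picked index 7: u0 ∈ [-19/220, 13/110)
j=8 picked index 8: u0 ∈ [1/55, 7/110)
j=9 picked index 9: u0 ∈ [-2/55, 1/10)
intersection: [7/220, 7/110)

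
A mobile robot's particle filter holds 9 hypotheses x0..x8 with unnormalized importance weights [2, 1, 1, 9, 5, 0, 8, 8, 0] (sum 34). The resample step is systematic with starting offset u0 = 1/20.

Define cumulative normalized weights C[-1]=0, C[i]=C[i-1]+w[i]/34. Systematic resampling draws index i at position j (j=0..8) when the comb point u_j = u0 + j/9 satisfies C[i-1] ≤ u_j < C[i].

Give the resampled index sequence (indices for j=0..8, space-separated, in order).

0 3 3 4 4 6 6 7 7

C = [1/17, 3/34, 2/17, 13/34, 9/17, 9/17, 13/17, 1, 1]
j=0: u_0=1/20 ∈ [0, 1/17) → index 0
j=1: u_1=29/180 ∈ [2/17, 13/34) → index 3
j=2: u_2=49/180 ∈ [2/17, 13/34) → index 3
j=3: u_3=23/60 ∈ [13/34, 9/17) → index 4
j=4: u_4=89/180 ∈ [13/34, 9/17) → index 4
j=5: u_5=109/180 ∈ [9/17, 13/17) → index 6
j=6: u_6=43/60 ∈ [9/17, 13/17) → index 6
j=7: u_7=149/180 ∈ [13/17, 1) → index 7
j=8: u_8=169/180 ∈ [13/17, 1) → index 7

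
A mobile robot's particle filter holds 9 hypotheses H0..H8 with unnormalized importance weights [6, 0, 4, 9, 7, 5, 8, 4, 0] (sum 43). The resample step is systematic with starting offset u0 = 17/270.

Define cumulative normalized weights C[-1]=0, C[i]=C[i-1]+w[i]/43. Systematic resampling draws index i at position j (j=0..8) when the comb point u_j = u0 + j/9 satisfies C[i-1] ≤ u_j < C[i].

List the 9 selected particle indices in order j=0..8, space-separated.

C = [6/43, 6/43, 10/43, 19/43, 26/43, 31/43, 39/43, 1, 1]
j=0: u_0=17/270 ∈ [0, 6/43) → index 0
j=1: u_1=47/270 ∈ [6/43, 10/43) → index 2
j=2: u_2=77/270 ∈ [10/43, 19/43) → index 3
j=3: u_3=107/270 ∈ [10/43, 19/43) → index 3
j=4: u_4=137/270 ∈ [19/43, 26/43) → index 4
j=5: u_5=167/270 ∈ [26/43, 31/43) → index 5
j=6: u_6=197/270 ∈ [31/43, 39/43) → index 6
j=7: u_7=227/270 ∈ [31/43, 39/43) → index 6
j=8: u_8=257/270 ∈ [39/43, 1) → index 7

0 2 3 3 4 5 6 6 7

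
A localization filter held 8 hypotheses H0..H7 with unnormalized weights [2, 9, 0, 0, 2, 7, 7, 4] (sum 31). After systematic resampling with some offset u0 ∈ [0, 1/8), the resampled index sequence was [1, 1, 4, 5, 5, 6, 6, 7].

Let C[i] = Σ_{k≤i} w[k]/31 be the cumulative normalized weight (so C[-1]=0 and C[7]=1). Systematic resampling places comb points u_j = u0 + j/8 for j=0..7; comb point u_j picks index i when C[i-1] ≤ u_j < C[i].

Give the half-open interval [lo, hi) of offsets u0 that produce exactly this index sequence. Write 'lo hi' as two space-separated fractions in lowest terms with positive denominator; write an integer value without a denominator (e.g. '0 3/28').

13/124 15/124

C = [2/31, 11/31, 11/31, 11/31, 13/31, 20/31, 27/31, 1]
j=0 picked index 1: u0 ∈ [2/31, 11/31)
j=1 picked index 1: u0 ∈ [-15/248, 57/248)
j=2 picked index 4: u0 ∈ [13/124, 21/124)
j=3 picked index 5: u0 ∈ [11/248, 67/248)
j=4 picked index 5: u0 ∈ [-5/62, 9/62)
j=5 picked index 6: u0 ∈ [5/248, 61/248)
j=6 picked index 6: u0 ∈ [-13/124, 15/124)
j=7 picked index 7: u0 ∈ [-1/248, 1/8)
intersection: [13/124, 15/124)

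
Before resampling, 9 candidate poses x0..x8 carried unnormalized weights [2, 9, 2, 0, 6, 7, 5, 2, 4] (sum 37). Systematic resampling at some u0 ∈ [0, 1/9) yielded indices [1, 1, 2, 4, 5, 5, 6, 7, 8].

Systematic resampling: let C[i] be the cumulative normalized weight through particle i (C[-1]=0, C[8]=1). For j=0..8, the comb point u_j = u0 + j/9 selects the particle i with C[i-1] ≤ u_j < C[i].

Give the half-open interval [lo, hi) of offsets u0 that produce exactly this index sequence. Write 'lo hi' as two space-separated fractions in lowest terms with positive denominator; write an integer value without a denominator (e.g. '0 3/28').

25/333 1/9

C = [2/37, 11/37, 13/37, 13/37, 19/37, 26/37, 31/37, 33/37, 1]
j=0 picked index 1: u0 ∈ [2/37, 11/37)
j=1 picked index 1: u0 ∈ [-19/333, 62/333)
j=2 picked index 2: u0 ∈ [25/333, 43/333)
j=3 picked index 4: u0 ∈ [2/111, 20/111)
j=4 picked index 5: u0 ∈ [23/333, 86/333)
j=5 picked index 5: u0 ∈ [-14/333, 49/333)
j=6 picked index 6: u0 ∈ [4/111, 19/111)
j=7 picked index 7: u0 ∈ [20/333, 38/333)
j=8 picked index 8: u0 ∈ [1/333, 1/9)
intersection: [25/333, 1/9)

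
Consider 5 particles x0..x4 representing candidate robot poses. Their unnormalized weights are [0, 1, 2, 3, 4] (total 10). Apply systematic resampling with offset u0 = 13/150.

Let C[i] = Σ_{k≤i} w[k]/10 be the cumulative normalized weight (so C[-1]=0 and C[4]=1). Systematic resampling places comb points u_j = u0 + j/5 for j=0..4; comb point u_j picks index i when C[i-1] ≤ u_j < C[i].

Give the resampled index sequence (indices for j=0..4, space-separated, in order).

1 2 3 4 4

C = [0, 1/10, 3/10, 3/5, 1]
j=0: u_0=13/150 ∈ [0, 1/10) → index 1
j=1: u_1=43/150 ∈ [1/10, 3/10) → index 2
j=2: u_2=73/150 ∈ [3/10, 3/5) → index 3
j=3: u_3=103/150 ∈ [3/5, 1) → index 4
j=4: u_4=133/150 ∈ [3/5, 1) → index 4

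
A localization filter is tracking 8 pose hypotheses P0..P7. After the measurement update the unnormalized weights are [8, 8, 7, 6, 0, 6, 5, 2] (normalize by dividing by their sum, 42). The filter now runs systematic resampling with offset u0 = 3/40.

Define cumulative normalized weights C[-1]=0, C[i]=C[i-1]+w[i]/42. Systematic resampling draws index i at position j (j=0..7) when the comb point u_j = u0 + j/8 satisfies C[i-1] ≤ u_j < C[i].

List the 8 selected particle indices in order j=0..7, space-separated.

C = [4/21, 8/21, 23/42, 29/42, 29/42, 5/6, 20/21, 1]
j=0: u_0=3/40 ∈ [0, 4/21) → index 0
j=1: u_1=1/5 ∈ [4/21, 8/21) → index 1
j=2: u_2=13/40 ∈ [4/21, 8/21) → index 1
j=3: u_3=9/20 ∈ [8/21, 23/42) → index 2
j=4: u_4=23/40 ∈ [23/42, 29/42) → index 3
j=5: u_5=7/10 ∈ [29/42, 5/6) → index 5
j=6: u_6=33/40 ∈ [29/42, 5/6) → index 5
j=7: u_7=19/20 ∈ [5/6, 20/21) → index 6

0 1 1 2 3 5 5 6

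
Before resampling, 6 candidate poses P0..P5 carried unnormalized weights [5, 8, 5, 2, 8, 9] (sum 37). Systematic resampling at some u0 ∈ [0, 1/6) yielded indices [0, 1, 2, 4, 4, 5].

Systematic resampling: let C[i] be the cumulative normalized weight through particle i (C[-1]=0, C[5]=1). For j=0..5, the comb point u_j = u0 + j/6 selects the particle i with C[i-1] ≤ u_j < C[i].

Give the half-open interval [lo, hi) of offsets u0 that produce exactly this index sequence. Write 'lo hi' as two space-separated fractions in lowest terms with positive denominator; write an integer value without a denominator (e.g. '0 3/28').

C = [5/37, 13/37, 18/37, 20/37, 28/37, 1]
j=0 picked index 0: u0 ∈ [0, 5/37)
j=1 picked index 1: u0 ∈ [-7/222, 41/222)
j=2 picked index 2: u0 ∈ [2/111, 17/111)
j=3 picked index 4: u0 ∈ [3/74, 19/74)
j=4 picked index 4: u0 ∈ [-14/111, 10/111)
j=5 picked index 5: u0 ∈ [-17/222, 1/6)
intersection: [3/74, 10/111)

3/74 10/111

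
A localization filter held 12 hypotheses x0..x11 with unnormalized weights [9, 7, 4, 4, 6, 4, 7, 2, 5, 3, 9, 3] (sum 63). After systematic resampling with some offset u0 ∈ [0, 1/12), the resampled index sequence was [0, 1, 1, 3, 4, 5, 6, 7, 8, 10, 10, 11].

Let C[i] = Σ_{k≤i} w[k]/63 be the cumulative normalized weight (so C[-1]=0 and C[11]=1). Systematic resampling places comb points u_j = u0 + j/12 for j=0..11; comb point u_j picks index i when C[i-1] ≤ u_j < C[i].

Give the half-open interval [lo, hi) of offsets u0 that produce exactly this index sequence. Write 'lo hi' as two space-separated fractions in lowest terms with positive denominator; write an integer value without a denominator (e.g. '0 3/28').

C = [1/7, 16/63, 20/63, 8/21, 10/21, 34/63, 41/63, 43/63, 16/21, 17/21, 20/21, 1]
j=0 picked index 0: u0 ∈ [0, 1/7)
j=1 picked index 1: u0 ∈ [5/84, 43/252)
j=2 picked index 1: u0 ∈ [-1/42, 11/126)
j=3 picked index 3: u0 ∈ [17/252, 11/84)
j=4 picked index 4: u0 ∈ [1/21, 1/7)
j=5 picked index 5: u0 ∈ [5/84, 31/252)
j=6 picked index 6: u0 ∈ [5/126, 19/126)
j=7 picked index 7: u0 ∈ [17/252, 25/252)
j=8 picked index 8: u0 ∈ [1/63, 2/21)
j=9 picked index 10: u0 ∈ [5/84, 17/84)
j=10 picked index 10: u0 ∈ [-1/42, 5/42)
j=11 picked index 11: u0 ∈ [1/28, 1/12)
intersection: [17/252, 1/12)

17/252 1/12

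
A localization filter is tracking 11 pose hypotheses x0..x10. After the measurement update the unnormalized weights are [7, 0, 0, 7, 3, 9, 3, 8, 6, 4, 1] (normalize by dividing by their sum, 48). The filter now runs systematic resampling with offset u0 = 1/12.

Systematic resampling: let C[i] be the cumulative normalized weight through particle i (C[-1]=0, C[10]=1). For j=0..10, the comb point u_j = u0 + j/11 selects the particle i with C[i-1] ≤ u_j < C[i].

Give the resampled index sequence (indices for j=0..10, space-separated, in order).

0 3 3 5 5 5 7 7 8 9 10

C = [7/48, 7/48, 7/48, 7/24, 17/48, 13/24, 29/48, 37/48, 43/48, 47/48, 1]
j=0: u_0=1/12 ∈ [0, 7/48) → index 0
j=1: u_1=23/132 ∈ [7/48, 7/24) → index 3
j=2: u_2=35/132 ∈ [7/48, 7/24) → index 3
j=3: u_3=47/132 ∈ [17/48, 13/24) → index 5
j=4: u_4=59/132 ∈ [17/48, 13/24) → index 5
j=5: u_5=71/132 ∈ [17/48, 13/24) → index 5
j=6: u_6=83/132 ∈ [29/48, 37/48) → index 7
j=7: u_7=95/132 ∈ [29/48, 37/48) → index 7
j=8: u_8=107/132 ∈ [37/48, 43/48) → index 8
j=9: u_9=119/132 ∈ [43/48, 47/48) → index 9
j=10: u_10=131/132 ∈ [47/48, 1) → index 10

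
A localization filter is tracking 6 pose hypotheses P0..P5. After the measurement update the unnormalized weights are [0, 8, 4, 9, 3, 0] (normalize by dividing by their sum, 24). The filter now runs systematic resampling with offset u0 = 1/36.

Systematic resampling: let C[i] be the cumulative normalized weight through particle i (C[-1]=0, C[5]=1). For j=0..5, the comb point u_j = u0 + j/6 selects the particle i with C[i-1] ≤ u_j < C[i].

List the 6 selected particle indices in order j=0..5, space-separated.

C = [0, 1/3, 1/2, 7/8, 1, 1]
j=0: u_0=1/36 ∈ [0, 1/3) → index 1
j=1: u_1=7/36 ∈ [0, 1/3) → index 1
j=2: u_2=13/36 ∈ [1/3, 1/2) → index 2
j=3: u_3=19/36 ∈ [1/2, 7/8) → index 3
j=4: u_4=25/36 ∈ [1/2, 7/8) → index 3
j=5: u_5=31/36 ∈ [1/2, 7/8) → index 3

1 1 2 3 3 3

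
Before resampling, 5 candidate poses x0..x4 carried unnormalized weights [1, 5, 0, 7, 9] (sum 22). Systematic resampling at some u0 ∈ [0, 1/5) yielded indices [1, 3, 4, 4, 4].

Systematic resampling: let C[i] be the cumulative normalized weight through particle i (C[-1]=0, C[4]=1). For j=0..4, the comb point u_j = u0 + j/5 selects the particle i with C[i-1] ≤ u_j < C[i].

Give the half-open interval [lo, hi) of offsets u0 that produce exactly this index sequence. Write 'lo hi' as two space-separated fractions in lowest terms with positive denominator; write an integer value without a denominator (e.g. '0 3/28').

C = [1/22, 3/11, 3/11, 13/22, 1]
j=0 picked index 1: u0 ∈ [1/22, 3/11)
j=1 picked index 3: u0 ∈ [4/55, 43/110)
j=2 picked index 4: u0 ∈ [21/110, 3/5)
j=3 picked index 4: u0 ∈ [-1/110, 2/5)
j=4 picked index 4: u0 ∈ [-23/110, 1/5)
intersection: [21/110, 1/5)

21/110 1/5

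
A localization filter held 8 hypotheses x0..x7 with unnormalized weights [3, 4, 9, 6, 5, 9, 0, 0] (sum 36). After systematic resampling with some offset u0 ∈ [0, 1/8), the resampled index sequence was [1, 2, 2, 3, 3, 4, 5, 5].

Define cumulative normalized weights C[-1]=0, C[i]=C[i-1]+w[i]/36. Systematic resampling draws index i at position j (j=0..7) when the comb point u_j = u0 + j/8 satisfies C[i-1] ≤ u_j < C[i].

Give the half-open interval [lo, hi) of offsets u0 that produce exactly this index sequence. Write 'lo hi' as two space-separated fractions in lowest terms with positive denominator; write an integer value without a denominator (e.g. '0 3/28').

1/12 1/9

C = [1/12, 7/36, 4/9, 11/18, 3/4, 1, 1, 1]
j=0 picked index 1: u0 ∈ [1/12, 7/36)
j=1 picked index 2: u0 ∈ [5/72, 23/72)
j=2 picked index 2: u0 ∈ [-1/18, 7/36)
j=3 picked index 3: u0 ∈ [5/72, 17/72)
j=4 picked index 3: u0 ∈ [-1/18, 1/9)
j=5 picked index 4: u0 ∈ [-1/72, 1/8)
j=6 picked index 5: u0 ∈ [0, 1/4)
j=7 picked index 5: u0 ∈ [-1/8, 1/8)
intersection: [1/12, 1/9)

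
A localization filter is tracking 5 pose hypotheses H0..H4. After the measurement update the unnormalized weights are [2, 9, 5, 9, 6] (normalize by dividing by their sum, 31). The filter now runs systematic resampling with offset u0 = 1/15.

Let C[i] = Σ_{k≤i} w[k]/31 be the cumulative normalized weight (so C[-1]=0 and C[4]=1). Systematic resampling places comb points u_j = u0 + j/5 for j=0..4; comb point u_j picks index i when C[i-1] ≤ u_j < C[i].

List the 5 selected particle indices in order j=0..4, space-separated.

1 1 2 3 4

C = [2/31, 11/31, 16/31, 25/31, 1]
j=0: u_0=1/15 ∈ [2/31, 11/31) → index 1
j=1: u_1=4/15 ∈ [2/31, 11/31) → index 1
j=2: u_2=7/15 ∈ [11/31, 16/31) → index 2
j=3: u_3=2/3 ∈ [16/31, 25/31) → index 3
j=4: u_4=13/15 ∈ [25/31, 1) → index 4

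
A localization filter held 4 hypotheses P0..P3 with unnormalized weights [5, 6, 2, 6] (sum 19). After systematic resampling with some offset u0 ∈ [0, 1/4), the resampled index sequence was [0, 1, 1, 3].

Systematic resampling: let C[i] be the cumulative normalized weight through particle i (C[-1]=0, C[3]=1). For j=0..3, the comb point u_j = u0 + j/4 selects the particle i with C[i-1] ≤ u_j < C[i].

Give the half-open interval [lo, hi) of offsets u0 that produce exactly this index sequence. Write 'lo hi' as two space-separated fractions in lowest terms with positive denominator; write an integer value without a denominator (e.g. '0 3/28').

1/76 3/38

C = [5/19, 11/19, 13/19, 1]
j=0 picked index 0: u0 ∈ [0, 5/19)
j=1 picked index 1: u0 ∈ [1/76, 25/76)
j=2 picked index 1: u0 ∈ [-9/38, 3/38)
j=3 picked index 3: u0 ∈ [-5/76, 1/4)
intersection: [1/76, 3/38)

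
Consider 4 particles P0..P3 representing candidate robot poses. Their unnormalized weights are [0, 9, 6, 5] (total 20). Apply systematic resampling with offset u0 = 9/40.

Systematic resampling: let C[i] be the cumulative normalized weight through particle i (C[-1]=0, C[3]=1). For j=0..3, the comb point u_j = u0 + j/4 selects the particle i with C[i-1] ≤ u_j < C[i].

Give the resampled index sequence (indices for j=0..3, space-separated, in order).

1 2 2 3

C = [0, 9/20, 3/4, 1]
j=0: u_0=9/40 ∈ [0, 9/20) → index 1
j=1: u_1=19/40 ∈ [9/20, 3/4) → index 2
j=2: u_2=29/40 ∈ [9/20, 3/4) → index 2
j=3: u_3=39/40 ∈ [3/4, 1) → index 3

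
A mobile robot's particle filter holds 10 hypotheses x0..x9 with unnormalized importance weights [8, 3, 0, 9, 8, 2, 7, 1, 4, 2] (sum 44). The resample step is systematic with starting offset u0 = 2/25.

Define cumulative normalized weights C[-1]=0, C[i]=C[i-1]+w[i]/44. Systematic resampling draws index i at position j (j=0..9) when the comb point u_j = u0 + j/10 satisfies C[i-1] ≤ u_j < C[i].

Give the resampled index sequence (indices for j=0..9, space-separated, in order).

0 0 3 3 4 4 5 6 8 9

C = [2/11, 1/4, 1/4, 5/11, 7/11, 15/22, 37/44, 19/22, 21/22, 1]
j=0: u_0=2/25 ∈ [0, 2/11) → index 0
j=1: u_1=9/50 ∈ [0, 2/11) → index 0
j=2: u_2=7/25 ∈ [1/4, 5/11) → index 3
j=3: u_3=19/50 ∈ [1/4, 5/11) → index 3
j=4: u_4=12/25 ∈ [5/11, 7/11) → index 4
j=5: u_5=29/50 ∈ [5/11, 7/11) → index 4
j=6: u_6=17/25 ∈ [7/11, 15/22) → index 5
j=7: u_7=39/50 ∈ [15/22, 37/44) → index 6
j=8: u_8=22/25 ∈ [19/22, 21/22) → index 8
j=9: u_9=49/50 ∈ [21/22, 1) → index 9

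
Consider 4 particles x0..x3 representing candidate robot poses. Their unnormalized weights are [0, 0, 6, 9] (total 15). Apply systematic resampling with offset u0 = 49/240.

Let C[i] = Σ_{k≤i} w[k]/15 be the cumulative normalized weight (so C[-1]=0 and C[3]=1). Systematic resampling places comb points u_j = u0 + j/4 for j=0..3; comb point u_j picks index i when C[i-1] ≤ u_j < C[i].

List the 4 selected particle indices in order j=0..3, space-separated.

C = [0, 0, 2/5, 1]
j=0: u_0=49/240 ∈ [0, 2/5) → index 2
j=1: u_1=109/240 ∈ [2/5, 1) → index 3
j=2: u_2=169/240 ∈ [2/5, 1) → index 3
j=3: u_3=229/240 ∈ [2/5, 1) → index 3

2 3 3 3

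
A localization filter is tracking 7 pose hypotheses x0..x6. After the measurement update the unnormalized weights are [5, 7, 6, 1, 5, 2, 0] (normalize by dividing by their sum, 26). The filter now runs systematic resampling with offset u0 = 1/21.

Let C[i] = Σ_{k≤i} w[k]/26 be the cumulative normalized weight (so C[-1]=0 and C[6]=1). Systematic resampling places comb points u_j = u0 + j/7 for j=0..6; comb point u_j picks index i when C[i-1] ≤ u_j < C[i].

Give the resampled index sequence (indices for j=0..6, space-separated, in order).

0 0 1 2 2 4 4

C = [5/26, 6/13, 9/13, 19/26, 12/13, 1, 1]
j=0: u_0=1/21 ∈ [0, 5/26) → index 0
j=1: u_1=4/21 ∈ [0, 5/26) → index 0
j=2: u_2=1/3 ∈ [5/26, 6/13) → index 1
j=3: u_3=10/21 ∈ [6/13, 9/13) → index 2
j=4: u_4=13/21 ∈ [6/13, 9/13) → index 2
j=5: u_5=16/21 ∈ [19/26, 12/13) → index 4
j=6: u_6=19/21 ∈ [19/26, 12/13) → index 4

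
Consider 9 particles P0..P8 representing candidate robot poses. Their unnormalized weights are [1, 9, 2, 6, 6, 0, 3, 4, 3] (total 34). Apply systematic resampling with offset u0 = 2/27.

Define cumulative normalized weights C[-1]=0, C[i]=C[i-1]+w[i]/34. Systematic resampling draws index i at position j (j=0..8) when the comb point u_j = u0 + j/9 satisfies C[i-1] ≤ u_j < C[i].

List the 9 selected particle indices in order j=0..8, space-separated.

C = [1/34, 5/17, 6/17, 9/17, 12/17, 12/17, 27/34, 31/34, 1]
j=0: u_0=2/27 ∈ [1/34, 5/17) → index 1
j=1: u_1=5/27 ∈ [1/34, 5/17) → index 1
j=2: u_2=8/27 ∈ [5/17, 6/17) → index 2
j=3: u_3=11/27 ∈ [6/17, 9/17) → index 3
j=4: u_4=14/27 ∈ [6/17, 9/17) → index 3
j=5: u_5=17/27 ∈ [9/17, 12/17) → index 4
j=6: u_6=20/27 ∈ [12/17, 27/34) → index 6
j=7: u_7=23/27 ∈ [27/34, 31/34) → index 7
j=8: u_8=26/27 ∈ [31/34, 1) → index 8

1 1 2 3 3 4 6 7 8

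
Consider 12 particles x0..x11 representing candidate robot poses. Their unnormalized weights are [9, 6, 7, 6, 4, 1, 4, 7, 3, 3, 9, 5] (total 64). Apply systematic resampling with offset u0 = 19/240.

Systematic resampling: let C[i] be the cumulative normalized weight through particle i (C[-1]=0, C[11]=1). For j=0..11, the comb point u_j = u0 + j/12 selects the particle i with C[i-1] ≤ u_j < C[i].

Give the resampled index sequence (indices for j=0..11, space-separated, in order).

C = [9/64, 15/64, 11/32, 7/16, 1/2, 33/64, 37/64, 11/16, 47/64, 25/32, 59/64, 1]
j=0: u_0=19/240 ∈ [0, 9/64) → index 0
j=1: u_1=13/80 ∈ [9/64, 15/64) → index 1
j=2: u_2=59/240 ∈ [15/64, 11/32) → index 2
j=3: u_3=79/240 ∈ [15/64, 11/32) → index 2
j=4: u_4=33/80 ∈ [11/32, 7/16) → index 3
j=5: u_5=119/240 ∈ [7/16, 1/2) → index 4
j=6: u_6=139/240 ∈ [37/64, 11/16) → index 7
j=7: u_7=53/80 ∈ [37/64, 11/16) → index 7
j=8: u_8=179/240 ∈ [47/64, 25/32) → index 9
j=9: u_9=199/240 ∈ [25/32, 59/64) → index 10
j=10: u_10=73/80 ∈ [25/32, 59/64) → index 10
j=11: u_11=239/240 ∈ [59/64, 1) → index 11

0 1 2 2 3 4 7 7 9 10 10 11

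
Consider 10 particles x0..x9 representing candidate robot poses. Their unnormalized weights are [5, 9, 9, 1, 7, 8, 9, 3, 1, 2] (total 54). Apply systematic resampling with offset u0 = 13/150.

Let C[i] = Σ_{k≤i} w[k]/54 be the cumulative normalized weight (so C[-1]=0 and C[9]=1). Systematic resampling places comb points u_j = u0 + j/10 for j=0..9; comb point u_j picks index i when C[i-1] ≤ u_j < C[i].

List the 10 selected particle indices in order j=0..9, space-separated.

C = [5/54, 7/27, 23/54, 4/9, 31/54, 13/18, 8/9, 17/18, 26/27, 1]
j=0: u_0=13/150 ∈ [0, 5/54) → index 0
j=1: u_1=14/75 ∈ [5/54, 7/27) → index 1
j=2: u_2=43/150 ∈ [7/27, 23/54) → index 2
j=3: u_3=29/75 ∈ [7/27, 23/54) → index 2
j=4: u_4=73/150 ∈ [4/9, 31/54) → index 4
j=5: u_5=44/75 ∈ [31/54, 13/18) → index 5
j=6: u_6=103/150 ∈ [31/54, 13/18) → index 5
j=7: u_7=59/75 ∈ [13/18, 8/9) → index 6
j=8: u_8=133/150 ∈ [13/18, 8/9) → index 6
j=9: u_9=74/75 ∈ [26/27, 1) → index 9

0 1 2 2 4 5 5 6 6 9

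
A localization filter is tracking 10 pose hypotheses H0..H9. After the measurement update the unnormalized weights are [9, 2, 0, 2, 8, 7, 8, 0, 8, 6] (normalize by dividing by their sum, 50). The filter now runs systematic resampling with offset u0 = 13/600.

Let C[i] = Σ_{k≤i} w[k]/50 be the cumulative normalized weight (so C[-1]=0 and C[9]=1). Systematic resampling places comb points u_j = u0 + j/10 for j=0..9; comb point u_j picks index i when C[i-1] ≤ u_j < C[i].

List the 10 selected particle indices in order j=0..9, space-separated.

0 0 3 4 5 5 6 8 8 9

C = [9/50, 11/50, 11/50, 13/50, 21/50, 14/25, 18/25, 18/25, 22/25, 1]
j=0: u_0=13/600 ∈ [0, 9/50) → index 0
j=1: u_1=73/600 ∈ [0, 9/50) → index 0
j=2: u_2=133/600 ∈ [11/50, 13/50) → index 3
j=3: u_3=193/600 ∈ [13/50, 21/50) → index 4
j=4: u_4=253/600 ∈ [21/50, 14/25) → index 5
j=5: u_5=313/600 ∈ [21/50, 14/25) → index 5
j=6: u_6=373/600 ∈ [14/25, 18/25) → index 6
j=7: u_7=433/600 ∈ [18/25, 22/25) → index 8
j=8: u_8=493/600 ∈ [18/25, 22/25) → index 8
j=9: u_9=553/600 ∈ [22/25, 1) → index 9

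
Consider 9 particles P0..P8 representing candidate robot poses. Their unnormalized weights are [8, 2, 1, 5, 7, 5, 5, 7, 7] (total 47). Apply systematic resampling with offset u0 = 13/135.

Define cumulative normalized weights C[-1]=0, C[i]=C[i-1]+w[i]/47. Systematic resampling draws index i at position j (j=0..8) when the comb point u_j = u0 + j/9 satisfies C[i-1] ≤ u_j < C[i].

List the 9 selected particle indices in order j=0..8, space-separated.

C = [8/47, 10/47, 11/47, 16/47, 23/47, 28/47, 33/47, 40/47, 1]
j=0: u_0=13/135 ∈ [0, 8/47) → index 0
j=1: u_1=28/135 ∈ [8/47, 10/47) → index 1
j=2: u_2=43/135 ∈ [11/47, 16/47) → index 3
j=3: u_3=58/135 ∈ [16/47, 23/47) → index 4
j=4: u_4=73/135 ∈ [23/47, 28/47) → index 5
j=5: u_5=88/135 ∈ [28/47, 33/47) → index 6
j=6: u_6=103/135 ∈ [33/47, 40/47) → index 7
j=7: u_7=118/135 ∈ [40/47, 1) → index 8
j=8: u_8=133/135 ∈ [40/47, 1) → index 8

0 1 3 4 5 6 7 8 8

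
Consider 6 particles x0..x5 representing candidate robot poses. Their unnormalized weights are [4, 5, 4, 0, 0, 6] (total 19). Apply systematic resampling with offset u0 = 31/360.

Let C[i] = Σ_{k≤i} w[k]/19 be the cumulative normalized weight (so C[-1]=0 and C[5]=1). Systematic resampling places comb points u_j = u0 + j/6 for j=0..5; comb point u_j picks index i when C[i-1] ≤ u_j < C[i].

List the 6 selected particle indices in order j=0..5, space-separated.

C = [4/19, 9/19, 13/19, 13/19, 13/19, 1]
j=0: u_0=31/360 ∈ [0, 4/19) → index 0
j=1: u_1=91/360 ∈ [4/19, 9/19) → index 1
j=2: u_2=151/360 ∈ [4/19, 9/19) → index 1
j=3: u_3=211/360 ∈ [9/19, 13/19) → index 2
j=4: u_4=271/360 ∈ [13/19, 1) → index 5
j=5: u_5=331/360 ∈ [13/19, 1) → index 5

0 1 1 2 5 5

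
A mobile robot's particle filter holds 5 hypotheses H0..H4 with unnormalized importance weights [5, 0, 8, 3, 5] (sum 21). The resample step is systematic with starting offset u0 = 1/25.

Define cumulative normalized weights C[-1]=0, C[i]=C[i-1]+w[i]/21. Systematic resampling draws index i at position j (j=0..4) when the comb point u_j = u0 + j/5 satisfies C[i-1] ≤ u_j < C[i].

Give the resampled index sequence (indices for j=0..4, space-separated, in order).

C = [5/21, 5/21, 13/21, 16/21, 1]
j=0: u_0=1/25 ∈ [0, 5/21) → index 0
j=1: u_1=6/25 ∈ [5/21, 13/21) → index 2
j=2: u_2=11/25 ∈ [5/21, 13/21) → index 2
j=3: u_3=16/25 ∈ [13/21, 16/21) → index 3
j=4: u_4=21/25 ∈ [16/21, 1) → index 4

0 2 2 3 4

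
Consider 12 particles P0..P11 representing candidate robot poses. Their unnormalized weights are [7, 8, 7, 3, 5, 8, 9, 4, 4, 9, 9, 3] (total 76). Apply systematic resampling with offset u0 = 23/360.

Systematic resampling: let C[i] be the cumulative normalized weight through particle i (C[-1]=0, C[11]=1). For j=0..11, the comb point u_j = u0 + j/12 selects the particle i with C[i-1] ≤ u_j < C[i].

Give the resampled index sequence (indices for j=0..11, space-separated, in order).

0 1 2 3 5 5 6 7 9 9 10 11

C = [7/76, 15/76, 11/38, 25/76, 15/38, 1/2, 47/76, 51/76, 55/76, 16/19, 73/76, 1]
j=0: u_0=23/360 ∈ [0, 7/76) → index 0
j=1: u_1=53/360 ∈ [7/76, 15/76) → index 1
j=2: u_2=83/360 ∈ [15/76, 11/38) → index 2
j=3: u_3=113/360 ∈ [11/38, 25/76) → index 3
j=4: u_4=143/360 ∈ [15/38, 1/2) → index 5
j=5: u_5=173/360 ∈ [15/38, 1/2) → index 5
j=6: u_6=203/360 ∈ [1/2, 47/76) → index 6
j=7: u_7=233/360 ∈ [47/76, 51/76) → index 7
j=8: u_8=263/360 ∈ [55/76, 16/19) → index 9
j=9: u_9=293/360 ∈ [55/76, 16/19) → index 9
j=10: u_10=323/360 ∈ [16/19, 73/76) → index 10
j=11: u_11=353/360 ∈ [73/76, 1) → index 11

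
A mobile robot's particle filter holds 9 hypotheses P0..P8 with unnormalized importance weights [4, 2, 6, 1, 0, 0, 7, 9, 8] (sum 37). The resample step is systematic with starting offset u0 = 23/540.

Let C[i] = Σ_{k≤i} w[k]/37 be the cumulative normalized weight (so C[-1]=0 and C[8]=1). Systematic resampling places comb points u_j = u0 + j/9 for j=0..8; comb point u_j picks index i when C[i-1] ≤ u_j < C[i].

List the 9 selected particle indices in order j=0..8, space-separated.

C = [4/37, 6/37, 12/37, 13/37, 13/37, 13/37, 20/37, 29/37, 1]
j=0: u_0=23/540 ∈ [0, 4/37) → index 0
j=1: u_1=83/540 ∈ [4/37, 6/37) → index 1
j=2: u_2=143/540 ∈ [6/37, 12/37) → index 2
j=3: u_3=203/540 ∈ [13/37, 20/37) → index 6
j=4: u_4=263/540 ∈ [13/37, 20/37) → index 6
j=5: u_5=323/540 ∈ [20/37, 29/37) → index 7
j=6: u_6=383/540 ∈ [20/37, 29/37) → index 7
j=7: u_7=443/540 ∈ [29/37, 1) → index 8
j=8: u_8=503/540 ∈ [29/37, 1) → index 8

0 1 2 6 6 7 7 8 8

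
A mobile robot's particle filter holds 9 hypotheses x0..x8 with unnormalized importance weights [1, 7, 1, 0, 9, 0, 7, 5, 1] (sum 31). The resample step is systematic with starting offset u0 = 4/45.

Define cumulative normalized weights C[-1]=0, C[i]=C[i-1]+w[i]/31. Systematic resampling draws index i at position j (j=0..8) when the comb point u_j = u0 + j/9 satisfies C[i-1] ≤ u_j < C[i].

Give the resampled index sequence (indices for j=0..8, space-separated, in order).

1 1 4 4 4 6 6 7 8

C = [1/31, 8/31, 9/31, 9/31, 18/31, 18/31, 25/31, 30/31, 1]
j=0: u_0=4/45 ∈ [1/31, 8/31) → index 1
j=1: u_1=1/5 ∈ [1/31, 8/31) → index 1
j=2: u_2=14/45 ∈ [9/31, 18/31) → index 4
j=3: u_3=19/45 ∈ [9/31, 18/31) → index 4
j=4: u_4=8/15 ∈ [9/31, 18/31) → index 4
j=5: u_5=29/45 ∈ [18/31, 25/31) → index 6
j=6: u_6=34/45 ∈ [18/31, 25/31) → index 6
j=7: u_7=13/15 ∈ [25/31, 30/31) → index 7
j=8: u_8=44/45 ∈ [30/31, 1) → index 8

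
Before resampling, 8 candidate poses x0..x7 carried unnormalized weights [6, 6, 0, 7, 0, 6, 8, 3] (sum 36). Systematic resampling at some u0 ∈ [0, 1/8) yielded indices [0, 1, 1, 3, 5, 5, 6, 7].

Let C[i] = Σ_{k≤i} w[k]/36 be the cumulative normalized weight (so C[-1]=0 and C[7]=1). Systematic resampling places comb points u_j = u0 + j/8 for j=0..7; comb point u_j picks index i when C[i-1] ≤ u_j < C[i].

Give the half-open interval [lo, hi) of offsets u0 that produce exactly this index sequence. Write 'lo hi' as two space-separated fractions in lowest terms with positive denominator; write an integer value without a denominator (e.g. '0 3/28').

C = [1/6, 1/3, 1/3, 19/36, 19/36, 25/36, 11/12, 1]
j=0 picked index 0: u0 ∈ [0, 1/6)
j=1 picked index 1: u0 ∈ [1/24, 5/24)
j=2 picked index 1: u0 ∈ [-1/12, 1/12)
j=3 picked index 3: u0 ∈ [-1/24, 11/72)
j=4 picked index 5: u0 ∈ [1/36, 7/36)
j=5 picked index 5: u0 ∈ [-7/72, 5/72)
j=6 picked index 6: u0 ∈ [-1/18, 1/6)
j=7 picked index 7: u0 ∈ [1/24, 1/8)
intersection: [1/24, 5/72)

1/24 5/72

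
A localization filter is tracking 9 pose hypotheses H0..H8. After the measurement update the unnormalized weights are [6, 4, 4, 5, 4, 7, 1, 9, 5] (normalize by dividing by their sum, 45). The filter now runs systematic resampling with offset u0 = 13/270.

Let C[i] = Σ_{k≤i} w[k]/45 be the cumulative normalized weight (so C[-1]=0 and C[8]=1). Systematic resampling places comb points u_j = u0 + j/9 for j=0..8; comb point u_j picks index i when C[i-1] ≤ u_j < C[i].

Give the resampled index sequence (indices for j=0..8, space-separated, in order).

C = [2/15, 2/9, 14/45, 19/45, 23/45, 2/3, 31/45, 8/9, 1]
j=0: u_0=13/270 ∈ [0, 2/15) → index 0
j=1: u_1=43/270 ∈ [2/15, 2/9) → index 1
j=2: u_2=73/270 ∈ [2/9, 14/45) → index 2
j=3: u_3=103/270 ∈ [14/45, 19/45) → index 3
j=4: u_4=133/270 ∈ [19/45, 23/45) → index 4
j=5: u_5=163/270 ∈ [23/45, 2/3) → index 5
j=6: u_6=193/270 ∈ [31/45, 8/9) → index 7
j=7: u_7=223/270 ∈ [31/45, 8/9) → index 7
j=8: u_8=253/270 ∈ [8/9, 1) → index 8

0 1 2 3 4 5 7 7 8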